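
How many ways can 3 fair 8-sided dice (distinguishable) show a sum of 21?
Coefficient of x^21 in (x + x² + ... + x^8)^3. By inclusion-exclusion on dice exceeding 8: Σ_j (-1)^j C(3,j)·C(21-1-8j, 2) = C(3,0)·C(20,2) - C(3,1)·C(12,2) + C(3,2)·C(4,2) = 1·190 - 3·66 + 3·6 = 10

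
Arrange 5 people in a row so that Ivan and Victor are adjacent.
Treat as block: (5-1)! × 2! = 24 × 2 = 48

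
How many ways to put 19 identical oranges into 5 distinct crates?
C(19+5-1, 5-1) = C(23, 4) = 8855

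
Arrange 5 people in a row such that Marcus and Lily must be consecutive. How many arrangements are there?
Treat the 2 as one block: (5-2+1)! × 2! = 24 × 2 = 48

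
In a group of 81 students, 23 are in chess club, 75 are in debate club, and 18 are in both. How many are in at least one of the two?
|A∪B| = |A| + |B| - |A∩B| = 23 + 75 - 18 = 80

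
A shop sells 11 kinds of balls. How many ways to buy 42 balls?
C(42+11-1, 11-1) = C(52, 10) = 15820024220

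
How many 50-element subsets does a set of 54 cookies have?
C(54,50) = 54!/(50!×4!) = 316251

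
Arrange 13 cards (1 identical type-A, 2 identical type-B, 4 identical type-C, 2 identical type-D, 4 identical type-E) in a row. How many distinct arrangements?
13! / (1! × 2! × 4! × 2! × 4!) = 2702700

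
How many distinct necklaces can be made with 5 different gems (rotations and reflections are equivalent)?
(5-1)!/2 = 24/2 = 12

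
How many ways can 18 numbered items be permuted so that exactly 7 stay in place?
Choose the 7 fixed points C(18,7) = 31824, derange the rest: !11 = Σ_{j=0}^{11} (-1)^j·11!/j! = 39916800 - 39916800 + 19958400 - 6652800 + 1663200 - 332640 + 55440 - 7920 + 990 - 110 + 11 - 1 = 14684570. Product = 31824 × 14684570 = 467321755680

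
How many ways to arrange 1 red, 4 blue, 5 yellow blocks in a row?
10! / (1! × 4! × 5!) = 1260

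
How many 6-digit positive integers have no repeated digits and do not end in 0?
Last digit: 9 nonzero choices. First digit: 8 (nonzero, ≠last). Middle 4: P(8,4) = 1680. Total = 120960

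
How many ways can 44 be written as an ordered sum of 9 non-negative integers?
C(44+9-1, 9-1) = C(52, 8) = 752538150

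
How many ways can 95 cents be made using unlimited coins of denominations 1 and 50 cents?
Coefficient of x^95 in 1/(1-x^1) · 1/(1-x^50). Use j coins of 50 for j = 0..⌊95/50⌋ = 1, the rest in 1s: 1 + 1 = 2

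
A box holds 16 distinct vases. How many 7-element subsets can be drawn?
C(16,7) = 16!/(7!×9!) = 11440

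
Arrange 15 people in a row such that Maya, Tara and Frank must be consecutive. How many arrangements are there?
Treat the 3 as one block: (15-3+1)! × 3! = 6227020800 × 6 = 37362124800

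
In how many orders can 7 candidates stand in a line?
7! = 5040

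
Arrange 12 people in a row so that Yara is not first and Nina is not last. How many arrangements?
By inclusion-exclusion: 12! - 2×(12-1)! + (12-2)! = 479001600 - 79833600 + 3628800 = 402796800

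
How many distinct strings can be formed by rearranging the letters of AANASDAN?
8! / (2! × 1! × 4! × 1!) = 840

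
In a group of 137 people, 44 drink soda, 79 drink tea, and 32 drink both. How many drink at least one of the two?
|A∪B| = |A| + |B| - |A∩B| = 44 + 79 - 32 = 91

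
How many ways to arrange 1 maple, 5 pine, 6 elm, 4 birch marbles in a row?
16! / (1! × 5! × 6! × 4!) = 10090080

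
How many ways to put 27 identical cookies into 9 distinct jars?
C(27+9-1, 9-1) = C(35, 8) = 23535820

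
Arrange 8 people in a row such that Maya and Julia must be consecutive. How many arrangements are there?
Treat the 2 as one block: (8-2+1)! × 2! = 5040 × 2 = 10080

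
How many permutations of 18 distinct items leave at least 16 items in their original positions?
Exactly j fixed points: C(18,j)·!(18-j); sum over j ≥ 16 (derangement numbers via !m = (m-1)·(!(m-1) + !(m-2)): !0..!2 = 1, 0, 1). Σ_{j=16}^{18} C(18,j)·!(18-j) = C(18,16)·!2 + C(18,17)·!1 + C(18,18)·!0 = 153·1 + 18·0 + 1·1 = 154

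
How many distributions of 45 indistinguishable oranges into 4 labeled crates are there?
C(45+4-1, 4-1) = C(48, 3) = 17296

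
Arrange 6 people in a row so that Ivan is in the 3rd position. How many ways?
Fix one position: (6-1)! = 120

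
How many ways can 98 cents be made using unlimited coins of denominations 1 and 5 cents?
Coefficient of x^98 in 1/(1-x^1) · 1/(1-x^5). Use j coins of 5 for j = 0..⌊98/5⌋ = 19, the rest in 1s: 19 + 1 = 20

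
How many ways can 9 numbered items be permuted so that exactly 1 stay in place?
Choose the 1 fixed point C(9,1) = 9, derange the rest: !8 = Σ_{j=0}^{8} (-1)^j·8!/j! = 40320 - 40320 + 20160 - 6720 + 1680 - 336 + 56 - 8 + 1 = 14833. Product = 9 × 14833 = 133497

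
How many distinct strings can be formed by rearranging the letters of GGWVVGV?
7! / (1! × 3! × 3!) = 140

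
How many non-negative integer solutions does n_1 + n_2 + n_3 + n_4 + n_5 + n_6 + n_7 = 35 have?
C(35+7-1, 7-1) = C(41, 6) = 4496388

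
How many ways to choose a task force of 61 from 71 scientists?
C(71,61) = 71!/(61!×10!) = 461738052776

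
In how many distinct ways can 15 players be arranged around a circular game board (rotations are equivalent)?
Circular: fix one position, arrange the rest. (15-1)! = 87178291200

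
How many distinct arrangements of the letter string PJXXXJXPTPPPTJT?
15! / (3! × 4! × 5! × 3!) = 12612600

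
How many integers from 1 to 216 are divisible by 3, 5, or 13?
⌊216/3⌋+⌊216/5⌋+⌊216/13⌋ - ⌊216/15⌋-⌊216/39⌋-⌊216/65⌋ + ⌊216/195⌋ = 72+43+16 - 14-5-3 + 1 = 110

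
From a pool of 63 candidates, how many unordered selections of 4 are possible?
C(63,4) = 63!/(4!×59!) = 595665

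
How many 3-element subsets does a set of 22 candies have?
C(22,3) = 22!/(3!×19!) = 1540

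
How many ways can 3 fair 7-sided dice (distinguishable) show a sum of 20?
Coefficient of x^20 in (x + x² + ... + x^7)^3. By inclusion-exclusion on dice exceeding 7: Σ_j (-1)^j C(3,j)·C(20-1-7j, 2) = C(3,0)·C(19,2) - C(3,1)·C(12,2) + C(3,2)·C(5,2) = 1·171 - 3·66 + 3·10 = 3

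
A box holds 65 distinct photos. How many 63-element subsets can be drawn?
C(65,63) = 65!/(63!×2!) = 2080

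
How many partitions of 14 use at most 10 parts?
By conjugation, equals partitions of 14 into parts ≤ 10. Let r_j(i) = number of partitions of i into parts ≤ j, for i = 0..14. r_1(i) = 1 for all i; r_j(i) = r_{j-1}(i) + r_j(i-j). Rows j = 2..10: ≤2: 1 1 2 2 3 3 4 4 5 5 6 6 7 7 8; ≤3: 1 1 2 3 4 5 7 8 10 12 14 16 19 21 24; ≤4: 1 1 2 3 5 6 9 11 15 18 23 27 34 39 47; ≤5: 1 1 2 3 5 7 10 13 18 23 30 37 47 57 70; ≤6: 1 1 2 3 5 7 11 14 20 26 35 44 58 71 90; ≤7: 1 1 2 3 5 7 11 15 21 28 38 49 65 82 105; ≤8: 1 1 2 3 5 7 11 15 22 29 40 52 70 89 116; ≤9: 1 1 2 3 5 7 11 15 22 30 41 54 73 94 123; ≤10: 1 1 2 3 5 7 11 15 22 30 42 55 75 97 128. r_10(14) = 128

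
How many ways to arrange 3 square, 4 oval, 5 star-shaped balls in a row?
12! / (3! × 4! × 5!) = 27720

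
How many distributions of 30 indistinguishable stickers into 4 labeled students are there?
C(30+4-1, 4-1) = C(33, 3) = 5456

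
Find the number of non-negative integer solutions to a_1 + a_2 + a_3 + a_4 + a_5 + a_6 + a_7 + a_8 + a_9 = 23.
C(23+9-1, 9-1) = C(31, 8) = 7888725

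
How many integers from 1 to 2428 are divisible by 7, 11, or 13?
⌊2428/7⌋+⌊2428/11⌋+⌊2428/13⌋ - ⌊2428/77⌋-⌊2428/91⌋-⌊2428/143⌋ + ⌊2428/1001⌋ = 346+220+186 - 31-26-16 + 2 = 681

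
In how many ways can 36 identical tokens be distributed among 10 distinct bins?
C(36+10-1, 10-1) = C(45, 9) = 886163135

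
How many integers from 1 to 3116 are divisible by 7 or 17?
⌊3116/7⌋ + ⌊3116/17⌋ - ⌊3116/119⌋ = 445 + 183 - 26 = 602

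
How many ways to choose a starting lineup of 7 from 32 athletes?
C(32,7) = 32!/(7!×25!) = 3365856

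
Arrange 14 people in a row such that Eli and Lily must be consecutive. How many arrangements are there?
Treat the 2 as one block: (14-2+1)! × 2! = 6227020800 × 2 = 12454041600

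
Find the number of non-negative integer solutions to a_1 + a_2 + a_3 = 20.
C(20+3-1, 3-1) = C(22, 2) = 231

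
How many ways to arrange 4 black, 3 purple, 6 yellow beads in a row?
13! / (4! × 3! × 6!) = 60060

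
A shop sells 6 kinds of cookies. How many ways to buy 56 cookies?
C(56+6-1, 6-1) = C(61, 5) = 5949147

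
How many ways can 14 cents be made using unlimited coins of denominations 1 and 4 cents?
Coefficient of x^14 in 1/(1-x^1) · 1/(1-x^4). Use j coins of 4 for j = 0..⌊14/4⌋ = 3, the rest in 1s: 3 + 1 = 4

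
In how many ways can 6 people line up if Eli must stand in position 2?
Fix one position: (6-1)! = 120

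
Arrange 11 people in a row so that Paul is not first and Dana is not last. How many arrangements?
By inclusion-exclusion: 11! - 2×(11-1)! + (11-2)! = 39916800 - 7257600 + 362880 = 33022080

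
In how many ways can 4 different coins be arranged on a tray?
4! = 24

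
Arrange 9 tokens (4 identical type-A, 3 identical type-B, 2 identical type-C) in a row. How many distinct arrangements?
9! / (4! × 3! × 2!) = 1260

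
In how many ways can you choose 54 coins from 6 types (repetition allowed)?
C(54+6-1, 6-1) = C(59, 5) = 5006386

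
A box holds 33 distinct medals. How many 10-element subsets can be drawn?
C(33,10) = 33!/(10!×23!) = 92561040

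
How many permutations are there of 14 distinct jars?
14! = 87178291200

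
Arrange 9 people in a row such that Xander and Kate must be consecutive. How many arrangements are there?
Treat the 2 as one block: (9-2+1)! × 2! = 40320 × 2 = 80640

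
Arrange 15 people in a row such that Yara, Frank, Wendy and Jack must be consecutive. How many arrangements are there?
Treat the 4 as one block: (15-4+1)! × 4! = 479001600 × 24 = 11496038400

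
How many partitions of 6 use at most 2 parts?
By conjugation, equals partitions of 6 into parts ≤ 2. Let r_j(i) = number of partitions of i into parts ≤ j, for i = 0..6. r_1(i) = 1 for all i; r_j(i) = r_{j-1}(i) + r_j(i-j). Rows j = 2..2: ≤2: 1 1 2 2 3 3 4. r_2(6) = 4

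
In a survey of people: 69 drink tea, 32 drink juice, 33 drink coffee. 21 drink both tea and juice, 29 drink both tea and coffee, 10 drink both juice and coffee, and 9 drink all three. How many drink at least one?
|A∪B∪C| = 69+32+33-21-29-10+9 = 83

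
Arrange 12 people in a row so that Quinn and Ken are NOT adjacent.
Total - adjacent = 12! - (12-1)!×2 = 479001600 - 79833600 = 399168000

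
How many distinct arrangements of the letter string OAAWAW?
6! / (3! × 2! × 1!) = 60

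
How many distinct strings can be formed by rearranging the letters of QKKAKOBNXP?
10! / (1! × 1! × 1! × 1! × 1! × 1! × 1! × 3!) = 604800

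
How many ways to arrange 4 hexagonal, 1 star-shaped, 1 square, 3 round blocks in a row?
9! / (4! × 1! × 1! × 3!) = 2520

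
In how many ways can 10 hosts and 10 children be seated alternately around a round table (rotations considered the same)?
Fix one of the hosts: (10-1)! ways for the remaining hosts, × 10! ways for the children = 362880 × 3628800 = 1316818944000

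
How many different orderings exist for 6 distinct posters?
6! = 720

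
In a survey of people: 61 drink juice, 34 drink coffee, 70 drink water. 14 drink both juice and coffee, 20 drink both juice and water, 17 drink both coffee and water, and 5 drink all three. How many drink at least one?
|A∪B∪C| = 61+34+70-14-20-17+5 = 119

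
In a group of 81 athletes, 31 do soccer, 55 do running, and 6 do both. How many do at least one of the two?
|A∪B| = |A| + |B| - |A∩B| = 31 + 55 - 6 = 80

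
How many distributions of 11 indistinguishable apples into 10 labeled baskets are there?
C(11+10-1, 10-1) = C(20, 9) = 167960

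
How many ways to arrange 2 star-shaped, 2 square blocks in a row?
4! / (2! × 2!) = 6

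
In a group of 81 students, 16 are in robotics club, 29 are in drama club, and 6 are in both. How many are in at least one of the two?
|A∪B| = |A| + |B| - |A∩B| = 16 + 29 - 6 = 39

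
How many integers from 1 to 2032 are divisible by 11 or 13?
⌊2032/11⌋ + ⌊2032/13⌋ - ⌊2032/143⌋ = 184 + 156 - 14 = 326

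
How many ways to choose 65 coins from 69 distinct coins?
C(69,65) = 69!/(65!×4!) = 864501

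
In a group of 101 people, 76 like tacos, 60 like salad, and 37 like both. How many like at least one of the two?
|A∪B| = |A| + |B| - |A∩B| = 76 + 60 - 37 = 99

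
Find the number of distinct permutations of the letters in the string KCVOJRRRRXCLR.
13! / (1! × 5! × 1! × 1! × 1! × 2! × 1! × 1!) = 25945920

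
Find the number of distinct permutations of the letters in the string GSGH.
4! / (1! × 1! × 2!) = 12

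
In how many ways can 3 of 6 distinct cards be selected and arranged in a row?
P(6,3) = 6!/(6-3)! = 120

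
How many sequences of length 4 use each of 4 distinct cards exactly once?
4! = 24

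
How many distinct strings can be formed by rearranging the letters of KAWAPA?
6! / (1! × 1! × 1! × 3!) = 120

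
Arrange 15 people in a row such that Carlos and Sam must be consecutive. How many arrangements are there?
Treat the 2 as one block: (15-2+1)! × 2! = 87178291200 × 2 = 174356582400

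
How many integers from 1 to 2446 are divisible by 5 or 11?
⌊2446/5⌋ + ⌊2446/11⌋ - ⌊2446/55⌋ = 489 + 222 - 44 = 667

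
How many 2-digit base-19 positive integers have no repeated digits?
First digit: 18 choices (nonzero). Then descending: 18 × 18 = 324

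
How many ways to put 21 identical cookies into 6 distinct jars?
C(21+6-1, 6-1) = C(26, 5) = 65780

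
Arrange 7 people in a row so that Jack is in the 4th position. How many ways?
Fix one position: (7-1)! = 720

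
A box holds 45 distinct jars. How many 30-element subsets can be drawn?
C(45,30) = 45!/(30!×15!) = 344867425584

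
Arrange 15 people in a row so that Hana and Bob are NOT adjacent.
Total - adjacent = 15! - (15-1)!×2 = 1307674368000 - 174356582400 = 1133317785600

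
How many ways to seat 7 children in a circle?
Circular: fix one position, arrange the rest. (7-1)! = 720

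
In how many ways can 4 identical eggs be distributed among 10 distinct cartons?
C(4+10-1, 10-1) = C(13, 9) = 715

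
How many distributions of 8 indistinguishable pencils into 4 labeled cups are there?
C(8+4-1, 4-1) = C(11, 3) = 165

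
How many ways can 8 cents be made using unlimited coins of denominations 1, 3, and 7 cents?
Coefficient of x^8 in 1/(1-x^1) · 1/(1-x^3) · 1/(1-x^7). Case on j = number of 7-cent coins (j = 0..1); remainder r = 8 - 7j is made from {1,3} in ⌊r/3⌋+1 ways. r = 8, 1 → 3 + 1 = 4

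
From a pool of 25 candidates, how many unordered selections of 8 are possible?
C(25,8) = 25!/(8!×17!) = 1081575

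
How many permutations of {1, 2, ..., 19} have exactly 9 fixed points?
Choose the 9 fixed points C(19,9) = 92378, derange the rest: !10 = Σ_{j=0}^{10} (-1)^j·10!/j! = 3628800 - 3628800 + 1814400 - 604800 + 151200 - 30240 + 5040 - 720 + 90 - 10 + 1 = 1334961. Product = 92378 × 1334961 = 123321027258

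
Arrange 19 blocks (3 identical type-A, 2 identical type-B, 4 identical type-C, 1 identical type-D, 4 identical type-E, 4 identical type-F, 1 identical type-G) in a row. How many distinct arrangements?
19! / (3! × 2! × 4! × 1! × 4! × 4! × 1!) = 733296564000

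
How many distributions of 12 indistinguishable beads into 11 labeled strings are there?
C(12+11-1, 11-1) = C(22, 10) = 646646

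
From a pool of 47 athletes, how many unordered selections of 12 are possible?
C(47,12) = 47!/(12!×35!) = 52251400851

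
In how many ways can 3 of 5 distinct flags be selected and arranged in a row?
P(5,3) = 5!/(5-3)! = 60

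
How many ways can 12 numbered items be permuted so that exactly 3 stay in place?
Choose the 3 fixed points C(12,3) = 220, derange the rest: !9 = Σ_{j=0}^{9} (-1)^j·9!/j! = 362880 - 362880 + 181440 - 60480 + 15120 - 3024 + 504 - 72 + 9 - 1 = 133496. Product = 220 × 133496 = 29369120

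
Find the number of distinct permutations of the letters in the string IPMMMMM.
7! / (1! × 5! × 1!) = 42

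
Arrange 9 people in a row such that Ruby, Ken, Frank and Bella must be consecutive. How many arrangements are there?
Treat the 4 as one block: (9-4+1)! × 4! = 720 × 24 = 17280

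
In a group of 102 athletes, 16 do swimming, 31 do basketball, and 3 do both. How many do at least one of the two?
|A∪B| = |A| + |B| - |A∩B| = 16 + 31 - 3 = 44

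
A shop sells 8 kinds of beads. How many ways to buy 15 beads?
C(15+8-1, 8-1) = C(22, 7) = 170544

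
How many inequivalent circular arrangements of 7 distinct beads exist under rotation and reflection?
(7-1)!/2 = 720/2 = 360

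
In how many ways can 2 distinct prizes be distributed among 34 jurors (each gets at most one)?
P(34,2) = 34!/(34-2)! = 1122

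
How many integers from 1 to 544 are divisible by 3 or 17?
⌊544/3⌋ + ⌊544/17⌋ - ⌊544/51⌋ = 181 + 32 - 10 = 203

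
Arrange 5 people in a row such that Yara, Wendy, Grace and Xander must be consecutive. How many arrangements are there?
Treat the 4 as one block: (5-4+1)! × 4! = 2 × 24 = 48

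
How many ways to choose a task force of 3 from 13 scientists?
C(13,3) = 13!/(3!×10!) = 286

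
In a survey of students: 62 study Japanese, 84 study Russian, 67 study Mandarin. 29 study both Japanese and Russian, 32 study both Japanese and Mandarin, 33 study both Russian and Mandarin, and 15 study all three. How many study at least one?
|A∪B∪C| = 62+84+67-29-32-33+15 = 134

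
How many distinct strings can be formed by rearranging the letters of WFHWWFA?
7! / (1! × 1! × 3! × 2!) = 420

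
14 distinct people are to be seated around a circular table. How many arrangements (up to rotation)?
Circular: fix one position, arrange the rest. (14-1)! = 6227020800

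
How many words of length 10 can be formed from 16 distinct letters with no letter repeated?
P(16,10) = 16!/(16-10)! = 29059430400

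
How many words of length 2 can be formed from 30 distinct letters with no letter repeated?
P(30,2) = 30!/(30-2)! = 870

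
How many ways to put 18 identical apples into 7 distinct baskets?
C(18+7-1, 7-1) = C(24, 6) = 134596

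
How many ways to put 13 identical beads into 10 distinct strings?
C(13+10-1, 10-1) = C(22, 9) = 497420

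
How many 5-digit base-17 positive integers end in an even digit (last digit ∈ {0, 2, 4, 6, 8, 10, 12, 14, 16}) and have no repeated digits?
Last∈{0,2,4,6,8,10,12,14,16}. Last=0: 43680. Last nonzero: 8×15×P(15,3) = 327600. Total = 371280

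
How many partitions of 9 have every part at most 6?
Let r_j(i) = number of partitions of i into parts ≤ j, for i = 0..9. r_1(i) = 1 for all i; r_j(i) = r_{j-1}(i) + r_j(i-j). Rows j = 2..6: ≤2: 1 1 2 2 3 3 4 4 5 5; ≤3: 1 1 2 3 4 5 7 8 10 12; ≤4: 1 1 2 3 5 6 9 11 15 18; ≤5: 1 1 2 3 5 7 10 13 18 23; ≤6: 1 1 2 3 5 7 11 14 20 26. r_6(9) = 26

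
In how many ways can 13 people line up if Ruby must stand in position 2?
Fix one position: (13-1)! = 479001600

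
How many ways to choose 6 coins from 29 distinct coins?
C(29,6) = 29!/(6!×23!) = 475020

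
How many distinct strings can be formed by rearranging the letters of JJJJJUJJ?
8! / (7! × 1!) = 8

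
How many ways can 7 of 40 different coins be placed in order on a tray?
P(40,7) = 40!/(40-7)! = 93963542400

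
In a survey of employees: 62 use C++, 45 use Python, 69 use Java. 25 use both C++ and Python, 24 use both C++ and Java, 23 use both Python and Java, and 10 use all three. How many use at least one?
|A∪B∪C| = 62+45+69-25-24-23+10 = 114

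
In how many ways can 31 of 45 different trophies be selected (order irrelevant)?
C(45,31) = 45!/(31!×14!) = 166871334960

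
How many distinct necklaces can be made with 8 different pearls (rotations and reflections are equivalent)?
(8-1)!/2 = 5040/2 = 2520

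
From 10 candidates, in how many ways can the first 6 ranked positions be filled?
P(10,6) = 10!/(10-6)! = 151200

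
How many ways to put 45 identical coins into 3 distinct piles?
C(45+3-1, 3-1) = C(47, 2) = 1081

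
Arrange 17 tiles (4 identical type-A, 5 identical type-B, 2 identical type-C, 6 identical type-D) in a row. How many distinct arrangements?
17! / (4! × 5! × 2! × 6!) = 85765680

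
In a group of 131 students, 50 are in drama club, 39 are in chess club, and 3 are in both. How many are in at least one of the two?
|A∪B| = |A| + |B| - |A∩B| = 50 + 39 - 3 = 86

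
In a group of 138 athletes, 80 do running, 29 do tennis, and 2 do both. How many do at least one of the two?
|A∪B| = |A| + |B| - |A∩B| = 80 + 29 - 2 = 107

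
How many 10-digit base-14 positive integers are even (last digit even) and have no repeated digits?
Last∈{0,2,4,6,8,10,12}. Last=0: 259459200. Last nonzero: 6×12×P(12,8) = 1437004800. Total = 1696464000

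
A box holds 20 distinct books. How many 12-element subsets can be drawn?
C(20,12) = 20!/(12!×8!) = 125970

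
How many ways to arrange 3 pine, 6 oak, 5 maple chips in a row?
14! / (3! × 6! × 5!) = 168168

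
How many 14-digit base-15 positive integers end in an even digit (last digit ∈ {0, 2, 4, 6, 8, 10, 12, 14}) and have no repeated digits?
Last∈{0,2,4,6,8,10,12,14}. Last=0: 87178291200. Last nonzero: 7×13×P(13,12) = 566658892800. Total = 653837184000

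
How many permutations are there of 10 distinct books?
10! = 3628800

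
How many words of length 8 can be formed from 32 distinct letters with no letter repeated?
P(32,8) = 32!/(32-8)! = 424097856000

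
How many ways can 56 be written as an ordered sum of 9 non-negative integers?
C(56+9-1, 9-1) = C(64, 8) = 4426165368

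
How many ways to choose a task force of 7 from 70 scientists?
C(70,7) = 70!/(7!×63!) = 1198774720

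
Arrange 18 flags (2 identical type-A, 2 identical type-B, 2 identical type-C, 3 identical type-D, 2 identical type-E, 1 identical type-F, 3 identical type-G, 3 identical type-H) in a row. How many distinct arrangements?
18! / (2! × 2! × 2! × 3! × 2! × 1! × 3! × 3!) = 1852538688000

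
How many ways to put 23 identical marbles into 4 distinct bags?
C(23+4-1, 4-1) = C(26, 3) = 2600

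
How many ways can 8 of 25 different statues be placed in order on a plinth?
P(25,8) = 25!/(25-8)! = 43609104000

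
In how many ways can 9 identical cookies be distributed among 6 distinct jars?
C(9+6-1, 6-1) = C(14, 5) = 2002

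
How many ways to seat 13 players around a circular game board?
Circular: fix one position, arrange the rest. (13-1)! = 479001600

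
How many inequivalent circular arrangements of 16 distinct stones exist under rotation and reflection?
(16-1)!/2 = 1307674368000/2 = 653837184000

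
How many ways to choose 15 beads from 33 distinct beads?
C(33,15) = 33!/(15!×18!) = 1037158320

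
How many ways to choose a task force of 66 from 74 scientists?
C(74,66) = 74!/(66!×8!) = 15071474661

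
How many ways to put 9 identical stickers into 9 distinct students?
C(9+9-1, 9-1) = C(17, 8) = 24310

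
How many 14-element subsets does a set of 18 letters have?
C(18,14) = 18!/(14!×4!) = 3060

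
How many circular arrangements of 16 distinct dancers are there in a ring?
Circular: fix one position, arrange the rest. (16-1)! = 1307674368000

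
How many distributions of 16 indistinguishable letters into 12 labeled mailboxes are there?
C(16+12-1, 12-1) = C(27, 11) = 13037895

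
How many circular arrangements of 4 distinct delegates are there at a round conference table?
Circular: fix one position, arrange the rest. (4-1)! = 6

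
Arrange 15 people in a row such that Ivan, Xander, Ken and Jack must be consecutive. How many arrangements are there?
Treat the 4 as one block: (15-4+1)! × 4! = 479001600 × 24 = 11496038400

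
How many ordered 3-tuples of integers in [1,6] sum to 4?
Coefficient of x^4 in (x + x² + ... + x^6)^3. By inclusion-exclusion on dice exceeding 6: Σ_j (-1)^j C(3,j)·C(4-1-6j, 2) = C(3,0)·C(3,2) = 1·3 = 3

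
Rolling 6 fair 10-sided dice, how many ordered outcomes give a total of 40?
Coefficient of x^40 in (x + x² + ... + x^10)^6. By inclusion-exclusion on dice exceeding 10: Σ_j (-1)^j C(6,j)·C(40-1-10j, 5) = C(6,0)·C(39,5) - C(6,1)·C(29,5) + C(6,2)·C(19,5) - C(6,3)·C(9,5) = 1·575757 - 6·118755 + 15·11628 - 20·126 = 35127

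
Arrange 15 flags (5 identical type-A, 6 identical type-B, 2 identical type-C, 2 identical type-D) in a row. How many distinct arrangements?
15! / (5! × 6! × 2! × 2!) = 3783780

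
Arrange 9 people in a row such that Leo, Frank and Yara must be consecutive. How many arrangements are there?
Treat the 3 as one block: (9-3+1)! × 3! = 5040 × 6 = 30240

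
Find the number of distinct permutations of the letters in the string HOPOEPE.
7! / (2! × 2! × 2! × 1!) = 630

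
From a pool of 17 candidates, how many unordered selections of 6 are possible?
C(17,6) = 17!/(6!×11!) = 12376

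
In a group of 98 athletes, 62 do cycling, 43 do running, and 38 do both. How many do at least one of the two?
|A∪B| = |A| + |B| - |A∩B| = 62 + 43 - 38 = 67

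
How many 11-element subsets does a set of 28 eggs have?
C(28,11) = 28!/(11!×17!) = 21474180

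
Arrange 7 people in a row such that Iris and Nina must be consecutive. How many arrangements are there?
Treat the 2 as one block: (7-2+1)! × 2! = 720 × 2 = 1440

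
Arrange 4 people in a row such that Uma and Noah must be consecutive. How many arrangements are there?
Treat the 2 as one block: (4-2+1)! × 2! = 6 × 2 = 12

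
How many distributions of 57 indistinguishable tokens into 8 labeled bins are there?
C(57+8-1, 8-1) = C(64, 7) = 621216192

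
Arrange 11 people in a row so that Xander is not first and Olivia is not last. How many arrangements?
By inclusion-exclusion: 11! - 2×(11-1)! + (11-2)! = 39916800 - 7257600 + 362880 = 33022080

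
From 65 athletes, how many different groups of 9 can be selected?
C(65,9) = 65!/(9!×56!) = 31966749880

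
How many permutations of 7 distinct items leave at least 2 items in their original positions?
Exactly j fixed points: C(7,j)·!(7-j); sum over j ≥ 2 (derangement numbers via !m = (m-1)·(!(m-1) + !(m-2)): !0..!5 = 1, 0, 1, 2, 9, 44). Σ_{j=2}^{7} C(7,j)·!(7-j) = C(7,2)·!5 + C(7,3)·!4 + C(7,4)·!3 + C(7,5)·!2 + C(7,6)·!1 + C(7,7)·!0 = 21·44 + 35·9 + 35·2 + 21·1 + 7·0 + 1·1 = 1331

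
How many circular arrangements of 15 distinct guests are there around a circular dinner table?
Circular: fix one position, arrange the rest. (15-1)! = 87178291200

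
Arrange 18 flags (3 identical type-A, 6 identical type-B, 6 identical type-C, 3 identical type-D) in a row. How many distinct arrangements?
18! / (3! × 6! × 6! × 3!) = 343062720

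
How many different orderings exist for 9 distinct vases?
9! = 362880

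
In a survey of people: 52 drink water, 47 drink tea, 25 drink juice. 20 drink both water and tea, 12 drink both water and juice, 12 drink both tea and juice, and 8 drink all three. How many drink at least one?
|A∪B∪C| = 52+47+25-20-12-12+8 = 88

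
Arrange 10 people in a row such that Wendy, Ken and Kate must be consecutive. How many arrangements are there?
Treat the 3 as one block: (10-3+1)! × 3! = 40320 × 6 = 241920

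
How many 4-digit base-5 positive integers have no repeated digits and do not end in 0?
Last digit: 4 nonzero choices. First digit: 3 (nonzero, ≠last). Middle 2: P(3,2) = 6. Total = 72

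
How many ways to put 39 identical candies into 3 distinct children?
C(39+3-1, 3-1) = C(41, 2) = 820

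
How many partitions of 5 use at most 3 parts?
By conjugation, equals partitions of 5 into parts ≤ 3. Let r_j(i) = number of partitions of i into parts ≤ j, for i = 0..5. r_1(i) = 1 for all i; r_j(i) = r_{j-1}(i) + r_j(i-j). Rows j = 2..3: ≤2: 1 1 2 2 3 3; ≤3: 1 1 2 3 4 5. r_3(5) = 5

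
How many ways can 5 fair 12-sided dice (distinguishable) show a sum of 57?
Coefficient of x^57 in (x + x² + ... + x^12)^5. By inclusion-exclusion on dice exceeding 12: Σ_j (-1)^j C(5,j)·C(57-1-12j, 4) = C(5,0)·C(56,4) - C(5,1)·C(44,4) + C(5,2)·C(32,4) - C(5,3)·C(20,4) + C(5,4)·C(8,4) = 1·367290 - 5·135751 + 10·35960 - 10·4845 + 5·70 = 35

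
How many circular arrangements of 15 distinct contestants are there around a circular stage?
Circular: fix one position, arrange the rest. (15-1)! = 87178291200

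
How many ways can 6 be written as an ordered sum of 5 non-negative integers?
C(6+5-1, 5-1) = C(10, 4) = 210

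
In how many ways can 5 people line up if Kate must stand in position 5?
Fix one position: (5-1)! = 24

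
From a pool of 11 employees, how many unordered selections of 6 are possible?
C(11,6) = 11!/(6!×5!) = 462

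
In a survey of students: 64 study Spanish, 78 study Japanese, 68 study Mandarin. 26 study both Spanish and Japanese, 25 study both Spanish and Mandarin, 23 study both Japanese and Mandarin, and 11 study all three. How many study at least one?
|A∪B∪C| = 64+78+68-26-25-23+11 = 147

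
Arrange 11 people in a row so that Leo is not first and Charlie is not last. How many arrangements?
By inclusion-exclusion: 11! - 2×(11-1)! + (11-2)! = 39916800 - 7257600 + 362880 = 33022080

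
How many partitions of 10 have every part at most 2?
Let r_j(i) = number of partitions of i into parts ≤ j, for i = 0..10. r_1(i) = 1 for all i; r_j(i) = r_{j-1}(i) + r_j(i-j). Rows j = 2..2: ≤2: 1 1 2 2 3 3 4 4 5 5 6. r_2(10) = 6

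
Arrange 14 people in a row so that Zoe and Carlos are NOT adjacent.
Total - adjacent = 14! - (14-1)!×2 = 87178291200 - 12454041600 = 74724249600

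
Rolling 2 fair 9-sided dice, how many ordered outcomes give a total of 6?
Coefficient of x^6 in (x + x² + ... + x^9)^2. By inclusion-exclusion on dice exceeding 9: Σ_j (-1)^j C(2,j)·C(6-1-9j, 1) = C(2,0)·C(5,1) = 1·5 = 5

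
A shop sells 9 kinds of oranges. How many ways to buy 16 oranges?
C(16+9-1, 9-1) = C(24, 8) = 735471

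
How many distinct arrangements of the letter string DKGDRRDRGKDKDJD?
15! / (3! × 6! × 2! × 1! × 3!) = 25225200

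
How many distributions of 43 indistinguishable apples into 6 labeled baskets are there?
C(43+6-1, 6-1) = C(48, 5) = 1712304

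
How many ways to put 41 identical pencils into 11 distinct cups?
C(41+11-1, 11-1) = C(51, 10) = 12777711870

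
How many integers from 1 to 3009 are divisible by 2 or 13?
⌊3009/2⌋ + ⌊3009/13⌋ - ⌊3009/26⌋ = 1504 + 231 - 115 = 1620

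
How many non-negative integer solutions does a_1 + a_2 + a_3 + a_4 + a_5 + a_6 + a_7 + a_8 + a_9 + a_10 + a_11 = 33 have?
C(33+11-1, 11-1) = C(43, 10) = 1917334783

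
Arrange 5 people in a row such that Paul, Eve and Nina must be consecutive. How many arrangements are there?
Treat the 3 as one block: (5-3+1)! × 3! = 6 × 6 = 36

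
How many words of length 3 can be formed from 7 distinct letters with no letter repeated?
P(7,3) = 7!/(7-3)! = 210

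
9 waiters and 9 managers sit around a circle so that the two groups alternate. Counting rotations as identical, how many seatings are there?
Fix one of the waiters: (9-1)! ways for the remaining waiters, × 9! ways for the managers = 40320 × 362880 = 14631321600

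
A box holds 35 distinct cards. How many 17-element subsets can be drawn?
C(35,17) = 35!/(17!×18!) = 4537567650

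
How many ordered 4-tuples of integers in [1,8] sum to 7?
Coefficient of x^7 in (x + x² + ... + x^8)^4. By inclusion-exclusion on dice exceeding 8: Σ_j (-1)^j C(4,j)·C(7-1-8j, 3) = C(4,0)·C(6,3) = 1·20 = 20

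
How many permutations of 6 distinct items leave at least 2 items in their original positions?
Exactly j fixed points: C(6,j)·!(6-j); sum over j ≥ 2 (derangement numbers via !m = (m-1)·(!(m-1) + !(m-2)): !0..!4 = 1, 0, 1, 2, 9). Σ_{j=2}^{6} C(6,j)·!(6-j) = C(6,2)·!4 + C(6,3)·!3 + C(6,4)·!2 + C(6,5)·!1 + C(6,6)·!0 = 15·9 + 20·2 + 15·1 + 6·0 + 1·1 = 191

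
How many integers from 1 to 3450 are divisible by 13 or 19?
⌊3450/13⌋ + ⌊3450/19⌋ - ⌊3450/247⌋ = 265 + 181 - 13 = 433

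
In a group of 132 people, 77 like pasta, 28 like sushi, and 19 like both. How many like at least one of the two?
|A∪B| = |A| + |B| - |A∩B| = 77 + 28 - 19 = 86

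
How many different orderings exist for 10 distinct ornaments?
10! = 3628800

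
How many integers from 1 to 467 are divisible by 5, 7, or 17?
⌊467/5⌋+⌊467/7⌋+⌊467/17⌋ - ⌊467/35⌋-⌊467/85⌋-⌊467/119⌋ + ⌊467/595⌋ = 93+66+27 - 13-5-3 + 0 = 165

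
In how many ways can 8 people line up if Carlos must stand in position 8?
Fix one position: (8-1)! = 5040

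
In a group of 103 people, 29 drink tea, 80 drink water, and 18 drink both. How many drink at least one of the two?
|A∪B| = |A| + |B| - |A∩B| = 29 + 80 - 18 = 91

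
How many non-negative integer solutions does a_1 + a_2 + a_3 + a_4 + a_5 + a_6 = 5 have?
C(5+6-1, 6-1) = C(10, 5) = 252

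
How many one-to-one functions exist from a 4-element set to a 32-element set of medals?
P(32,4) = 32!/(32-4)! = 863040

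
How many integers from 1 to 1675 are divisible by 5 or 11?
⌊1675/5⌋ + ⌊1675/11⌋ - ⌊1675/55⌋ = 335 + 152 - 30 = 457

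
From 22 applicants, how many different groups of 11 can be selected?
C(22,11) = 22!/(11!×11!) = 705432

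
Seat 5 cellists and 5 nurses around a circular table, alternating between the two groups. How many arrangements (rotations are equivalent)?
Fix one of the cellists: (5-1)! ways for the remaining cellists, × 5! ways for the nurses = 24 × 120 = 2880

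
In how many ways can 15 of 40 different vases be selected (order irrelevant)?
C(40,15) = 40!/(15!×25!) = 40225345056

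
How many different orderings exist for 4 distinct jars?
4! = 24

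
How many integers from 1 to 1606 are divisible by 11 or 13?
⌊1606/11⌋ + ⌊1606/13⌋ - ⌊1606/143⌋ = 146 + 123 - 11 = 258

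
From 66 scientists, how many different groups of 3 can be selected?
C(66,3) = 66!/(3!×63!) = 45760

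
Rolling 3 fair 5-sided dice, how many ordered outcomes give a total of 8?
Coefficient of x^8 in (x + x² + ... + x^5)^3. By inclusion-exclusion on dice exceeding 5: Σ_j (-1)^j C(3,j)·C(8-1-5j, 2) = C(3,0)·C(7,2) - C(3,1)·C(2,2) = 1·21 - 3·1 = 18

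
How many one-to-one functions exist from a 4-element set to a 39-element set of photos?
P(39,4) = 39!/(39-4)! = 1974024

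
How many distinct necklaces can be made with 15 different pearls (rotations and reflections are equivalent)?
(15-1)!/2 = 87178291200/2 = 43589145600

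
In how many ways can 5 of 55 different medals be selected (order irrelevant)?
C(55,5) = 55!/(5!×50!) = 3478761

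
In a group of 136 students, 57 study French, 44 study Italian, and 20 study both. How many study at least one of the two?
|A∪B| = |A| + |B| - |A∩B| = 57 + 44 - 20 = 81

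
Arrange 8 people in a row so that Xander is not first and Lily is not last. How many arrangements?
By inclusion-exclusion: 8! - 2×(8-1)! + (8-2)! = 40320 - 10080 + 720 = 30960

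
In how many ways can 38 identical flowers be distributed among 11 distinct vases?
C(38+11-1, 11-1) = C(48, 10) = 6540715896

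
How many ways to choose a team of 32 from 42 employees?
C(42,32) = 42!/(32!×10!) = 1471442973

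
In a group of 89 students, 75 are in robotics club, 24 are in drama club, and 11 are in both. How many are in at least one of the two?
|A∪B| = |A| + |B| - |A∩B| = 75 + 24 - 11 = 88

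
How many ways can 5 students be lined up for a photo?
5! = 120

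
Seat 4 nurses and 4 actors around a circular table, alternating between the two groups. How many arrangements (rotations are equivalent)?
Fix one of the nurses: (4-1)! ways for the remaining nurses, × 4! ways for the actors = 6 × 24 = 144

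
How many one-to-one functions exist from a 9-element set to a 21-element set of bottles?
P(21,9) = 21!/(21-9)! = 106661318400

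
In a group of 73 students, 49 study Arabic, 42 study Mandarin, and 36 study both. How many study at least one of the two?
|A∪B| = |A| + |B| - |A∩B| = 49 + 42 - 36 = 55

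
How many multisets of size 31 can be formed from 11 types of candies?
C(31+11-1, 11-1) = C(41, 10) = 1121099408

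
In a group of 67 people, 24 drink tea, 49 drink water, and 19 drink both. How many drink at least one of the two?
|A∪B| = |A| + |B| - |A∩B| = 24 + 49 - 19 = 54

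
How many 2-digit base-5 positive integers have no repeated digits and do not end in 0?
Last digit: 4 nonzero choices. First digit: 3 (nonzero, ≠last). Middle 0: P(3,0) = 1. Total = 12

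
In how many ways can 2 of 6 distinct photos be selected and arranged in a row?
P(6,2) = 6!/(6-2)! = 30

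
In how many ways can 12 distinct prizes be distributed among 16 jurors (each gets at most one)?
P(16,12) = 16!/(16-12)! = 871782912000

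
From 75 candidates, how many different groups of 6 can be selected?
C(75,6) = 75!/(6!×69!) = 201359550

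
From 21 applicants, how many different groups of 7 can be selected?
C(21,7) = 21!/(7!×14!) = 116280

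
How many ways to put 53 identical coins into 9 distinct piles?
C(53+9-1, 9-1) = C(61, 8) = 2944827765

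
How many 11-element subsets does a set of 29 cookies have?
C(29,11) = 29!/(11!×18!) = 34597290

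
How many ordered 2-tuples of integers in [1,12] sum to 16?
Coefficient of x^16 in (x + x² + ... + x^12)^2. By inclusion-exclusion on dice exceeding 12: Σ_j (-1)^j C(2,j)·C(16-1-12j, 1) = C(2,0)·C(15,1) - C(2,1)·C(3,1) = 1·15 - 2·3 = 9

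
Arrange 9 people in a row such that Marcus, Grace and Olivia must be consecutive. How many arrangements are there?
Treat the 3 as one block: (9-3+1)! × 3! = 5040 × 6 = 30240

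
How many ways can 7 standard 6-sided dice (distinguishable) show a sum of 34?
Coefficient of x^34 in (x + x² + ... + x^6)^7. By inclusion-exclusion on dice exceeding 6: Σ_j (-1)^j C(7,j)·C(34-1-6j, 6) = C(7,0)·C(33,6) - C(7,1)·C(27,6) + C(7,2)·C(21,6) - C(7,3)·C(15,6) + C(7,4)·C(9,6) = 1·1107568 - 7·296010 + 21·54264 - 35·5005 + 35·84 = 2807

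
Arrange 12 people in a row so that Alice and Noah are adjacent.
Treat as block: (12-1)! × 2! = 39916800 × 2 = 79833600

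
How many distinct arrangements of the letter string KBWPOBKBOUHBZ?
13! / (4! × 2! × 1! × 1! × 1! × 1! × 1! × 2!) = 64864800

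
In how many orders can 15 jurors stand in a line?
15! = 1307674368000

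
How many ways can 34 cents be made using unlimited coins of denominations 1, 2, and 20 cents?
Coefficient of x^34 in 1/(1-x^1) · 1/(1-x^2) · 1/(1-x^20). Case on j = number of 20-cent coins (j = 0..1); remainder r = 34 - 20j is made from {1,2} in ⌊r/2⌋+1 ways. r = 34, 14 → 18 + 8 = 26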